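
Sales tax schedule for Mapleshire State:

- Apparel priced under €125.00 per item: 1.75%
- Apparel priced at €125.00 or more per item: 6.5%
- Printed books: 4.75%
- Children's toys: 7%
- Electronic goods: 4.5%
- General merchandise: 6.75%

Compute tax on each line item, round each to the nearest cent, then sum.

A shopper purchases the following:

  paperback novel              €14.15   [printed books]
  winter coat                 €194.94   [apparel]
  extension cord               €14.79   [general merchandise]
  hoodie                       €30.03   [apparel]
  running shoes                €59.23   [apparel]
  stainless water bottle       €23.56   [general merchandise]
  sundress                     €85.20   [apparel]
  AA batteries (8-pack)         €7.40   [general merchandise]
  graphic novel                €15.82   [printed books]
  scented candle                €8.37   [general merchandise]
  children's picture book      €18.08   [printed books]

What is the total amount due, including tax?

Paperback novel €14.15: printed books → 4.75% → €0.67
Winter coat €194.94: apparel, €125.00 or more → 6.5% → €12.67
Extension cord €14.79: general merchandise → 6.75% → €1.00
Hoodie €30.03: apparel, under €125.00 → 1.75% → €0.53
Running shoes €59.23: apparel, under €125.00 → 1.75% → €1.04
Stainless water bottle €23.56: general merchandise → 6.75% → €1.59
Sundress €85.20: apparel, under €125.00 → 1.75% → €1.49
AA batteries (8-pack) €7.40: general merchandise → 6.75% → €0.50
Graphic novel €15.82: printed books → 4.75% → €0.75
Scented candle €8.37: general merchandise → 6.75% → €0.56
Children's picture book €18.08: printed books → 4.75% → €0.86
Subtotal = €471.57; tax = €21.66; total due = €493.23

€493.23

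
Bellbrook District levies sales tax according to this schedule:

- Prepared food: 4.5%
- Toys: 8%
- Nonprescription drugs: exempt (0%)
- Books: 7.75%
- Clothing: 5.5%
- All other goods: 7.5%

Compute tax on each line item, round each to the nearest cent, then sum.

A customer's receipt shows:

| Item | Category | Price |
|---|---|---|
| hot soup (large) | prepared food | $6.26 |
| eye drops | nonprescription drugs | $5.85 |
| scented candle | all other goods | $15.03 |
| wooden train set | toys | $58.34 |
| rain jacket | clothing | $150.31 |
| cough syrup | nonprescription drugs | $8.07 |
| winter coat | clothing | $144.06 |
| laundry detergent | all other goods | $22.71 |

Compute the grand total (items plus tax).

$434.60

Hot soup (large) $6.26: prepared food → 4.5% → $0.28
Eye drops $5.85: nonprescription drugs → 0% → $0.00
Scented candle $15.03: all other goods → 7.5% → $1.13
Wooden train set $58.34: toys → 8% → $4.67
Rain jacket $150.31: clothing → 5.5% → $8.27
Cough syrup $8.07: nonprescription drugs → 0% → $0.00
Winter coat $144.06: clothing → 5.5% → $7.92
Laundry detergent $22.71: all other goods → 7.5% → $1.70
Subtotal = $410.63; tax = $23.97; total due = $434.60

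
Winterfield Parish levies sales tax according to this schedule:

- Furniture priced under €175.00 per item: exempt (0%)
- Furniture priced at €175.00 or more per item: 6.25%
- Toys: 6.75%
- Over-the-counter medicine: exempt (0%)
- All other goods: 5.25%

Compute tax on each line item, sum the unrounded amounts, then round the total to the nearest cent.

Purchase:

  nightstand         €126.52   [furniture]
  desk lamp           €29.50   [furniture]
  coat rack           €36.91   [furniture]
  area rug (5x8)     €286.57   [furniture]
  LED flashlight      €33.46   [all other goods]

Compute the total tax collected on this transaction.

Nightstand €126.52: furniture, under €175.00 → 0% → €0.00
Desk lamp €29.50: furniture, under €175.00 → 0% → €0.00
Coat rack €36.91: furniture, under €175.00 → 0% → €0.00
Area rug (5x8) €286.57: furniture, €175.00 or more → 6.25% → €17.910625
LED flashlight €33.46: all other goods → 5.25% → €1.75665
Unrounded tax sum = €19.667275 → €19.67

€19.67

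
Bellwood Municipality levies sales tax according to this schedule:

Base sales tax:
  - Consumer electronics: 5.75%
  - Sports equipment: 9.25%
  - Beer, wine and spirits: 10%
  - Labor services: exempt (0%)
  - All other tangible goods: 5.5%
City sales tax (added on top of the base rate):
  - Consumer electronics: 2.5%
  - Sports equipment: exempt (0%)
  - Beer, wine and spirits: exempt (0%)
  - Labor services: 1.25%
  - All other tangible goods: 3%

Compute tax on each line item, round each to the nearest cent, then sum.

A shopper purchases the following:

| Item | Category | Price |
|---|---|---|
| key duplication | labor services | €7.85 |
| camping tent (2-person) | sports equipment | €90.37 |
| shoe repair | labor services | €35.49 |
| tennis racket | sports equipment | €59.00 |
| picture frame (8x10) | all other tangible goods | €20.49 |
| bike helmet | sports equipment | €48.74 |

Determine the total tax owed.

€20.61

Key duplication €7.85: labor services → 0% + 1.25% city = 1.25% → €0.10
Camping tent (2-person) €90.37: sports equipment → 9.25% + 0% city = 9.25% → €8.36
Shoe repair €35.49: labor services → 0% + 1.25% city = 1.25% → €0.44
Tennis racket €59.00: sports equipment → 9.25% + 0% city = 9.25% → €5.46
Picture frame (8x10) €20.49: all other tangible goods → 5.5% + 3% city = 8.5% → €1.74
Bike helmet €48.74: sports equipment → 9.25% + 0% city = 9.25% → €4.51
Total tax = €0.10 + €8.36 + €0.44 + €5.46 + €1.74 + €4.51 = €20.61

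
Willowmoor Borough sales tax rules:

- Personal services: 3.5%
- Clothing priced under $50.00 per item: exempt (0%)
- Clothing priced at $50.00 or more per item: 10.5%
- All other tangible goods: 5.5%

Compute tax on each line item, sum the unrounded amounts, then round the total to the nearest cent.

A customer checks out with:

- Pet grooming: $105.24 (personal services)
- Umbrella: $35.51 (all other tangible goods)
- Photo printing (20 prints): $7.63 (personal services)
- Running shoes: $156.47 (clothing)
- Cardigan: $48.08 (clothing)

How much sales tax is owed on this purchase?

Pet grooming $105.24: personal services → 3.5% → $3.6834
Umbrella $35.51: all other tangible goods → 5.5% → $1.95305
Photo printing (20 prints) $7.63: personal services → 3.5% → $0.26705
Running shoes $156.47: clothing, $50.00 or more → 10.5% → $16.42935
Cardigan $48.08: clothing, under $50.00 → 0% → $0.00
Unrounded tax sum = $22.33285 → $22.33

$22.33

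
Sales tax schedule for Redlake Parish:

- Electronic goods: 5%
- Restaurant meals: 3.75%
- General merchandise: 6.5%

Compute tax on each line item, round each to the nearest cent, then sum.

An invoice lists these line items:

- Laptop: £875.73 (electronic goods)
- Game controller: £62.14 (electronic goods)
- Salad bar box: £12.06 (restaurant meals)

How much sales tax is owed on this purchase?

£47.35

Laptop £875.73: electronic goods → 5% → £43.79
Game controller £62.14: electronic goods → 5% → £3.11
Salad bar box £12.06: restaurant meals → 3.75% → £0.45
Total tax = £43.79 + £3.11 + £0.45 = £47.35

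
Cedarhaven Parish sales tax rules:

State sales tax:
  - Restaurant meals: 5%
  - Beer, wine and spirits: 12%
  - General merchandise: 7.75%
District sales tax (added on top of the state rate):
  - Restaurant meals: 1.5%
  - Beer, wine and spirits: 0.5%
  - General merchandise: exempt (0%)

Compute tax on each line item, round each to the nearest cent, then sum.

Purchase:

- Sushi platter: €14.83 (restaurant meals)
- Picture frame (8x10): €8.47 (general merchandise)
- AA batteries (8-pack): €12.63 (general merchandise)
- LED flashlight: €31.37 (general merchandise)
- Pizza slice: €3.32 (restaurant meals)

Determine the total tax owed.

€5.25

Sushi platter €14.83: restaurant meals → 5% + 1.5% district = 6.5% → €0.96
Picture frame (8x10) €8.47: general merchandise → 7.75% + 0% district = 7.75% → €0.66
AA batteries (8-pack) €12.63: general merchandise → 7.75% + 0% district = 7.75% → €0.98
LED flashlight €31.37: general merchandise → 7.75% + 0% district = 7.75% → €2.43
Pizza slice €3.32: restaurant meals → 5% + 1.5% district = 6.5% → €0.22
Total tax = €0.96 + €0.66 + €0.98 + €2.43 + €0.22 = €5.25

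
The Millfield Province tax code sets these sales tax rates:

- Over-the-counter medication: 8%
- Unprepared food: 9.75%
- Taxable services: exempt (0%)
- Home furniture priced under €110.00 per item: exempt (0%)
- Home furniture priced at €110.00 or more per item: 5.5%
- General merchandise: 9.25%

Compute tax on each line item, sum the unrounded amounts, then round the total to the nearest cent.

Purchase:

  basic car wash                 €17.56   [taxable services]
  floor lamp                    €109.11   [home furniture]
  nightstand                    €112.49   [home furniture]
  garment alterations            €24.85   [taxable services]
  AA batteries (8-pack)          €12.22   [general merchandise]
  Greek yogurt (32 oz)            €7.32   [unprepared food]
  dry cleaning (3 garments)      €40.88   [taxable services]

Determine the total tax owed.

Basic car wash €17.56: taxable services → 0% → €0.00
Floor lamp €109.11: home furniture, under €110.00 → 0% → €0.00
Nightstand €112.49: home furniture, €110.00 or more → 5.5% → €6.18695
Garment alterations €24.85: taxable services → 0% → €0.00
AA batteries (8-pack) €12.22: general merchandise → 9.25% → €1.13035
Greek yogurt (32 oz) €7.32: unprepared food → 9.75% → €0.7137
Dry cleaning (3 garments) €40.88: taxable services → 0% → €0.00
Unrounded tax sum = €8.031 → €8.03

€8.03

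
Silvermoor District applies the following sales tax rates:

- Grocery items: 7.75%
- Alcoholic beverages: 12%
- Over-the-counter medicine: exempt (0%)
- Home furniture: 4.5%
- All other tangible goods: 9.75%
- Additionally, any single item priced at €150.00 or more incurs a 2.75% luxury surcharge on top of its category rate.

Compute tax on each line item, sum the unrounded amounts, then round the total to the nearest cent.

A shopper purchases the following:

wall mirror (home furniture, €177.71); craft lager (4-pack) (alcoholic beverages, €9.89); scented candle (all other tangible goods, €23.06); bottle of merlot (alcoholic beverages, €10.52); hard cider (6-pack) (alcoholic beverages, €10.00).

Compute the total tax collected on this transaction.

Wall mirror €177.71: home furniture → 4.5% + 2.75% surcharge = 7.25% → €12.883975
Craft lager (4-pack) €9.89: alcoholic beverages → 12% → €1.1868
Scented candle €23.06: all other tangible goods → 9.75% → €2.24835
Bottle of merlot €10.52: alcoholic beverages → 12% → €1.2624
Hard cider (6-pack) €10.00: alcoholic beverages → 12% → €1.20
Unrounded tax sum = €18.781525 → €18.78

€18.78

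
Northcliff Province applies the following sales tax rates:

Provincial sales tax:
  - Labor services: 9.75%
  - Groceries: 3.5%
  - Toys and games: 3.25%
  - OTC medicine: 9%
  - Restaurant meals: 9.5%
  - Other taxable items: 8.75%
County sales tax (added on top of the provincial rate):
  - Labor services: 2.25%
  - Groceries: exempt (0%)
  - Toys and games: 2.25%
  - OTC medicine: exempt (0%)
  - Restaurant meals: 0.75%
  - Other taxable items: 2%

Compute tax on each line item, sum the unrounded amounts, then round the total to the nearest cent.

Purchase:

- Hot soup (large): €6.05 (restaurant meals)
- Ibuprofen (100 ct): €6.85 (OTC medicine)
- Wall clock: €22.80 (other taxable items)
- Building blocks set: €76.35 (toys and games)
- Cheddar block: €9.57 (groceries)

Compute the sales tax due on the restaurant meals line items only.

Hot soup (large) €6.05: restaurant meals → 9.5% + 0.75% county = 10.25% → €0.620125
Tax on restaurant meals: unrounded sum = €0.620125 → €0.62

€0.62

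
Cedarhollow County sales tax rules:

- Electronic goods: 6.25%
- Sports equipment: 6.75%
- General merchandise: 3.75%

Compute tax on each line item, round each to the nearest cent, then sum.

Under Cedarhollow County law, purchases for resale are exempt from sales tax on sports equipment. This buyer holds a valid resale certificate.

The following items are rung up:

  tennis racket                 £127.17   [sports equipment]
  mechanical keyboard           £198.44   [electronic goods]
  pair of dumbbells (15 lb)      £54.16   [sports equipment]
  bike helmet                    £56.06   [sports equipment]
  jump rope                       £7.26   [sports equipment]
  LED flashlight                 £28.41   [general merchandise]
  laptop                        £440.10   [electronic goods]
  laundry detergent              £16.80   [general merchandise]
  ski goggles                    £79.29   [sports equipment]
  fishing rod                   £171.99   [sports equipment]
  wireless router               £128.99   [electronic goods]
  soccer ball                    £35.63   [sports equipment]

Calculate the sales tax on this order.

£49.67

Tennis racket £127.17: sports equipment, buyer-exempt → 0% → £0.00
Mechanical keyboard £198.44: electronic goods → 6.25% → £12.40
Pair of dumbbells (15 lb) £54.16: sports equipment, buyer-exempt → 0% → £0.00
Bike helmet £56.06: sports equipment, buyer-exempt → 0% → £0.00
Jump rope £7.26: sports equipment, buyer-exempt → 0% → £0.00
LED flashlight £28.41: general merchandise → 3.75% → £1.07
Laptop £440.10: electronic goods → 6.25% → £27.51
Laundry detergent £16.80: general merchandise → 3.75% → £0.63
Ski goggles £79.29: sports equipment, buyer-exempt → 0% → £0.00
Fishing rod £171.99: sports equipment, buyer-exempt → 0% → £0.00
Wireless router £128.99: electronic goods → 6.25% → £8.06
Soccer ball £35.63: sports equipment, buyer-exempt → 0% → £0.00
Total tax = £12.40 + £1.07 + £27.51 + £0.63 + £8.06 = £49.67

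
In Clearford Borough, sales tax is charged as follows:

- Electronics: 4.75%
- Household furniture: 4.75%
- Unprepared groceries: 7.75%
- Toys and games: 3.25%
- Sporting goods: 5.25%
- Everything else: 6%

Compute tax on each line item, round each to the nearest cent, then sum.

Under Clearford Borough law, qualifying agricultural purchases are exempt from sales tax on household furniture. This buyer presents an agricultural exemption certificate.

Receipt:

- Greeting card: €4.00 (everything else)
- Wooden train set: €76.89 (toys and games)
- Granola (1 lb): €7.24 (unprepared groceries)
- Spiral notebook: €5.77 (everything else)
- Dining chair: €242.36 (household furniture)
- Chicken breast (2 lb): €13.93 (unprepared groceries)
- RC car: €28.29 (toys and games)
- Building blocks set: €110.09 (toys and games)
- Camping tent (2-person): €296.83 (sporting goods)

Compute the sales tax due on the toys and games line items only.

€7.00

Wooden train set €76.89: toys and games → 3.25% → €2.50
RC car €28.29: toys and games → 3.25% → €0.92
Building blocks set €110.09: toys and games → 3.25% → €3.58
Tax on toys and games = €2.50 + €0.92 + €3.58 = €7.00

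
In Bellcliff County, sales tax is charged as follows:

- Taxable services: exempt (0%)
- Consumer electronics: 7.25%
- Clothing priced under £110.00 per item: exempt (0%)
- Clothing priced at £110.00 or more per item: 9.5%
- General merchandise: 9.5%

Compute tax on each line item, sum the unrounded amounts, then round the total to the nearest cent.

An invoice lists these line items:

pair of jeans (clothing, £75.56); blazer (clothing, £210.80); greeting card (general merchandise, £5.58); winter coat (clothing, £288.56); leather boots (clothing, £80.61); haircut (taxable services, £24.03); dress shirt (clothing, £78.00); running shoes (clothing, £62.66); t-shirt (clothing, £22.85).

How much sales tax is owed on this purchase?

Pair of jeans £75.56: clothing, under £110.00 → 0% → £0.00
Blazer £210.80: clothing, £110.00 or more → 9.5% → £20.026
Greeting card £5.58: general merchandise → 9.5% → £0.5301
Winter coat £288.56: clothing, £110.00 or more → 9.5% → £27.4132
Leather boots £80.61: clothing, under £110.00 → 0% → £0.00
Haircut £24.03: taxable services → 0% → £0.00
Dress shirt £78.00: clothing, under £110.00 → 0% → £0.00
Running shoes £62.66: clothing, under £110.00 → 0% → £0.00
T-shirt £22.85: clothing, under £110.00 → 0% → £0.00
Unrounded tax sum = £47.9693 → £47.97

£47.97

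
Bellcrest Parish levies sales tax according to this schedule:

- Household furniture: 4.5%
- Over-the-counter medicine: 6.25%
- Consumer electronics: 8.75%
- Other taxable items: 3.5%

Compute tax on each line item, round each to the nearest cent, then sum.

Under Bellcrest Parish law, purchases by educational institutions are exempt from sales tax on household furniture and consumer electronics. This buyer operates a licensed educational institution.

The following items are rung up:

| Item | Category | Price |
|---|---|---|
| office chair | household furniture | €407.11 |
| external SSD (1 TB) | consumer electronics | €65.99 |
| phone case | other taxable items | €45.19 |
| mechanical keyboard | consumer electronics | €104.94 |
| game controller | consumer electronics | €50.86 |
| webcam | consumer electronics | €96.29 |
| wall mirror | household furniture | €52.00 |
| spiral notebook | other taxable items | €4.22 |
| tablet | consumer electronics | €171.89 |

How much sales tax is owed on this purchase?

€1.73

Office chair €407.11: household furniture, buyer-exempt → 0% → €0.00
External SSD (1 TB) €65.99: consumer electronics, buyer-exempt → 0% → €0.00
Phone case €45.19: other taxable items → 3.5% → €1.58
Mechanical keyboard €104.94: consumer electronics, buyer-exempt → 0% → €0.00
Game controller €50.86: consumer electronics, buyer-exempt → 0% → €0.00
Webcam €96.29: consumer electronics, buyer-exempt → 0% → €0.00
Wall mirror €52.00: household furniture, buyer-exempt → 0% → €0.00
Spiral notebook €4.22: other taxable items → 3.5% → €0.15
Tablet €171.89: consumer electronics, buyer-exempt → 0% → €0.00
Total tax = €1.58 + €0.15 = €1.73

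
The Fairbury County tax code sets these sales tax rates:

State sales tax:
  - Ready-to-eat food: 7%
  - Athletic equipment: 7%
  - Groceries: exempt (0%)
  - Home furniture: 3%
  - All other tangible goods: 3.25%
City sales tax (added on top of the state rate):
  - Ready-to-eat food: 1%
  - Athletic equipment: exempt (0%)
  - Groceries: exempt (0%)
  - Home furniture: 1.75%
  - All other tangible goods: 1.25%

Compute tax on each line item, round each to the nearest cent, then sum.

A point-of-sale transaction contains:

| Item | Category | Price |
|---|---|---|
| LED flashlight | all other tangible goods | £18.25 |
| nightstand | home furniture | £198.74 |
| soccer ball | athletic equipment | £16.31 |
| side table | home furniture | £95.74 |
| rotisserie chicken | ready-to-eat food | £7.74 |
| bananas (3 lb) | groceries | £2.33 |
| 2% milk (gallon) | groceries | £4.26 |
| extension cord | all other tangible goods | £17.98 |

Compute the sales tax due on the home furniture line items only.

Nightstand £198.74: home furniture → 3% + 1.75% city = 4.75% → £9.44
Side table £95.74: home furniture → 3% + 1.75% city = 4.75% → £4.55
Tax on home furniture = £9.44 + £4.55 = £13.99

£13.99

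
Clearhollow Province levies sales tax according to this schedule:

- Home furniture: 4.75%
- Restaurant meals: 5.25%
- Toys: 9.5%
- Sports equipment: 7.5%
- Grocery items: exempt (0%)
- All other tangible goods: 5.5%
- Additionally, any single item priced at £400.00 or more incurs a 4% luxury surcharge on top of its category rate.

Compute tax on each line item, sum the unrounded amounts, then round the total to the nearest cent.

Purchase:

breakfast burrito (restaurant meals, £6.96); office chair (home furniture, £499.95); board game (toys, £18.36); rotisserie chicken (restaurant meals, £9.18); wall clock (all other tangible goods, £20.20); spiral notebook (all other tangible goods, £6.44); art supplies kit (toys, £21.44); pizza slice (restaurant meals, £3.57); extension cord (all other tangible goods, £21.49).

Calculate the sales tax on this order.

Breakfast burrito £6.96: restaurant meals → 5.25% → £0.3654
Office chair £499.95: home furniture → 4.75% + 4% surcharge = 8.75% → £43.745625
Board game £18.36: toys → 9.5% → £1.7442
Rotisserie chicken £9.18: restaurant meals → 5.25% → £0.48195
Wall clock £20.20: all other tangible goods → 5.5% → £1.111
Spiral notebook £6.44: all other tangible goods → 5.5% → £0.3542
Art supplies kit £21.44: toys → 9.5% → £2.0368
Pizza slice £3.57: restaurant meals → 5.25% → £0.187425
Extension cord £21.49: all other tangible goods → 5.5% → £1.18195
Unrounded tax sum = £51.20855 → £51.21

£51.21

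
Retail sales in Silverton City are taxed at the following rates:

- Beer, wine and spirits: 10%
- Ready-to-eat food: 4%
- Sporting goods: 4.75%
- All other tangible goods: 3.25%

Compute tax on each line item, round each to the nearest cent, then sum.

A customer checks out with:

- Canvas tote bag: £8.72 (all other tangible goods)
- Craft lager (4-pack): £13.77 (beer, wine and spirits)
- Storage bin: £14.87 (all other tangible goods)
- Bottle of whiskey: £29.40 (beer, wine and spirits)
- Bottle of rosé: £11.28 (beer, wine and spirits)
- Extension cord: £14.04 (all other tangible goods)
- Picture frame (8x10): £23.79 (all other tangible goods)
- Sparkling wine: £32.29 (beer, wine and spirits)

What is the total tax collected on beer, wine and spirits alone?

Craft lager (4-pack) £13.77: beer, wine and spirits → 10% → £1.38
Bottle of whiskey £29.40: beer, wine and spirits → 10% → £2.94
Bottle of rosé £11.28: beer, wine and spirits → 10% → £1.13
Sparkling wine £32.29: beer, wine and spirits → 10% → £3.23
Tax on beer, wine and spirits = £1.38 + £2.94 + £1.13 + £3.23 = £8.68

£8.68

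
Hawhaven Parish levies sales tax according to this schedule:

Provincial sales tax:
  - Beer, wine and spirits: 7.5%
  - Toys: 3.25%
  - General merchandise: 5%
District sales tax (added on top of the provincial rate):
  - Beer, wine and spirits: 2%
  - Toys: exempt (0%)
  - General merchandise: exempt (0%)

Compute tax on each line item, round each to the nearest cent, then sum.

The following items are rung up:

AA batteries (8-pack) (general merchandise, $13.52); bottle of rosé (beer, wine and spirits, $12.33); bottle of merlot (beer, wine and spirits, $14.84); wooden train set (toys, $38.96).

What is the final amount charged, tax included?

AA batteries (8-pack) $13.52: general merchandise → 5% + 0% district = 5% → $0.68
Bottle of rosé $12.33: beer, wine and spirits → 7.5% + 2% district = 9.5% → $1.17
Bottle of merlot $14.84: beer, wine and spirits → 7.5% + 2% district = 9.5% → $1.41
Wooden train set $38.96: toys → 3.25% + 0% district = 3.25% → $1.27
Subtotal = $79.65; tax = $4.53; total due = $84.18

$84.18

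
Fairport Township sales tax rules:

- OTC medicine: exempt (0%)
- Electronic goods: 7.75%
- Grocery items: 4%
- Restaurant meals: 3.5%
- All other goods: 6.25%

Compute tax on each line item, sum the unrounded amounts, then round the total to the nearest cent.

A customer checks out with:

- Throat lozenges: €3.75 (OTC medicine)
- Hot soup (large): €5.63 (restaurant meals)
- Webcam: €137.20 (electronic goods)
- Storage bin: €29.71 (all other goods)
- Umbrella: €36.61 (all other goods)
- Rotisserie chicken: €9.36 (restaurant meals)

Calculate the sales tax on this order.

Throat lozenges €3.75: OTC medicine → 0% → €0.00
Hot soup (large) €5.63: restaurant meals → 3.5% → €0.19705
Webcam €137.20: electronic goods → 7.75% → €10.633
Storage bin €29.71: all other goods → 6.25% → €1.856875
Umbrella €36.61: all other goods → 6.25% → €2.288125
Rotisserie chicken €9.36: restaurant meals → 3.5% → €0.3276
Unrounded tax sum = €15.30265 → €15.30

€15.30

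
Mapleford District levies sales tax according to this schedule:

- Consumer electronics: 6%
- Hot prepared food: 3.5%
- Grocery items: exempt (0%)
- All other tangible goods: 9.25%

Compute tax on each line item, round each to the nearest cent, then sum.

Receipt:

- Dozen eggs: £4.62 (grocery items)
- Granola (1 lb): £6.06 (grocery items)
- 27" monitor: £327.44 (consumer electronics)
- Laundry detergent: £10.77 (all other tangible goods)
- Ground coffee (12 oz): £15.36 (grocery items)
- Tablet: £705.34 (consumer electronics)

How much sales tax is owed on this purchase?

£62.97

Dozen eggs £4.62: grocery items → 0% → £0.00
Granola (1 lb) £6.06: grocery items → 0% → £0.00
27" monitor £327.44: consumer electronics → 6% → £19.65
Laundry detergent £10.77: all other tangible goods → 9.25% → £1.00
Ground coffee (12 oz) £15.36: grocery items → 0% → £0.00
Tablet £705.34: consumer electronics → 6% → £42.32
Total tax = £19.65 + £1.00 + £42.32 = £62.97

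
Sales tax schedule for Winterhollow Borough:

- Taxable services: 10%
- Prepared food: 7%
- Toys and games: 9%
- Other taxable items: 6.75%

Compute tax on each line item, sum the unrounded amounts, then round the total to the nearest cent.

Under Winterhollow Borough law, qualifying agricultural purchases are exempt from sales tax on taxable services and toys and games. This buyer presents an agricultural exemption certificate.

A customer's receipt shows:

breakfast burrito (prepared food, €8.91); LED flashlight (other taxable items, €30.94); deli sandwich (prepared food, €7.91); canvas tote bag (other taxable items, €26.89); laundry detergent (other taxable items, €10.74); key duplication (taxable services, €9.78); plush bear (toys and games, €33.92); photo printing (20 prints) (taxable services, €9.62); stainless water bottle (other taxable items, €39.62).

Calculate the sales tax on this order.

Breakfast burrito €8.91: prepared food → 7% → €0.6237
LED flashlight €30.94: other taxable items → 6.75% → €2.08845
Deli sandwich €7.91: prepared food → 7% → €0.5537
Canvas tote bag €26.89: other taxable items → 6.75% → €1.815075
Laundry detergent €10.74: other taxable items → 6.75% → €0.72495
Key duplication €9.78: taxable services, buyer-exempt → 0% → €0.00
Plush bear €33.92: toys and games, buyer-exempt → 0% → €0.00
Photo printing (20 prints) €9.62: taxable services, buyer-exempt → 0% → €0.00
Stainless water bottle €39.62: other taxable items → 6.75% → €2.67435
Unrounded tax sum = €8.480225 → €8.48

€8.48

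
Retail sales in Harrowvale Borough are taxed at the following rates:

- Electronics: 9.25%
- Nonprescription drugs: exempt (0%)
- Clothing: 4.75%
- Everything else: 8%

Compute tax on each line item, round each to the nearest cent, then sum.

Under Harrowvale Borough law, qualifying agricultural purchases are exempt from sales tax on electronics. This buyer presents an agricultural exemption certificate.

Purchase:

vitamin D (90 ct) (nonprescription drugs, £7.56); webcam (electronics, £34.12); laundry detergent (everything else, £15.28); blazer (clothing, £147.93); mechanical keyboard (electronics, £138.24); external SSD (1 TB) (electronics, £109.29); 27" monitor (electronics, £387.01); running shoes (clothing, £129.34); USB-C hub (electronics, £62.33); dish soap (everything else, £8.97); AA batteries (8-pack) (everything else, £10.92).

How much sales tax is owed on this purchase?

Vitamin D (90 ct) £7.56: nonprescription drugs → 0% → £0.00
Webcam £34.12: electronics, buyer-exempt → 0% → £0.00
Laundry detergent £15.28: everything else → 8% → £1.22
Blazer £147.93: clothing → 4.75% → £7.03
Mechanical keyboard £138.24: electronics, buyer-exempt → 0% → £0.00
External SSD (1 TB) £109.29: electronics, buyer-exempt → 0% → £0.00
27" monitor £387.01: electronics, buyer-exempt → 0% → £0.00
Running shoes £129.34: clothing → 4.75% → £6.14
USB-C hub £62.33: electronics, buyer-exempt → 0% → £0.00
Dish soap £8.97: everything else → 8% → £0.72
AA batteries (8-pack) £10.92: everything else → 8% → £0.87
Total tax = £1.22 + £7.03 + £6.14 + £0.72 + £0.87 = £15.98

£15.98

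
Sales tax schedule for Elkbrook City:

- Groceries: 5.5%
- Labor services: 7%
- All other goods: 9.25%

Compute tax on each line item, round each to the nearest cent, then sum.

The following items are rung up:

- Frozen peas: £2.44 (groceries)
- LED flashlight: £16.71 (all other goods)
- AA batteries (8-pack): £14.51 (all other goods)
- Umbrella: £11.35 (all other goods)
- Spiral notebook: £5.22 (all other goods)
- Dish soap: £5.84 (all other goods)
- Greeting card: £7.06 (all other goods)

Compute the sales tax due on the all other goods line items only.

£5.61

LED flashlight £16.71: all other goods → 9.25% → £1.55
AA batteries (8-pack) £14.51: all other goods → 9.25% → £1.34
Umbrella £11.35: all other goods → 9.25% → £1.05
Spiral notebook £5.22: all other goods → 9.25% → £0.48
Dish soap £5.84: all other goods → 9.25% → £0.54
Greeting card £7.06: all other goods → 9.25% → £0.65
Tax on all other goods = £1.55 + £1.34 + £1.05 + £0.48 + £0.54 + £0.65 = £5.61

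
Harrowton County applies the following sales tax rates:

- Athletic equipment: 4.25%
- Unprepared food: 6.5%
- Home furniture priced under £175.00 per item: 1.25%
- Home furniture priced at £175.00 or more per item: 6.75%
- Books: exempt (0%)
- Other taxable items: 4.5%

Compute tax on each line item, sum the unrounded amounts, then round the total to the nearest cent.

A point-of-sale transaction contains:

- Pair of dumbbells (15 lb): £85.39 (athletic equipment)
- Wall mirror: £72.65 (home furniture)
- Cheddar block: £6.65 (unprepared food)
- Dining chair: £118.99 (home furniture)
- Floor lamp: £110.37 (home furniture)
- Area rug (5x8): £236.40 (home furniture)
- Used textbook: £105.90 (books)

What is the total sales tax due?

Pair of dumbbells (15 lb) £85.39: athletic equipment → 4.25% → £3.629075
Wall mirror £72.65: home furniture, under £175.00 → 1.25% → £0.908125
Cheddar block £6.65: unprepared food → 6.5% → £0.43225
Dining chair £118.99: home furniture, under £175.00 → 1.25% → £1.487375
Floor lamp £110.37: home furniture, under £175.00 → 1.25% → £1.379625
Area rug (5x8) £236.40: home furniture, £175.00 or more → 6.75% → £15.957
Used textbook £105.90: books → 0% → £0.00
Unrounded tax sum = £23.79345 → £23.79

£23.79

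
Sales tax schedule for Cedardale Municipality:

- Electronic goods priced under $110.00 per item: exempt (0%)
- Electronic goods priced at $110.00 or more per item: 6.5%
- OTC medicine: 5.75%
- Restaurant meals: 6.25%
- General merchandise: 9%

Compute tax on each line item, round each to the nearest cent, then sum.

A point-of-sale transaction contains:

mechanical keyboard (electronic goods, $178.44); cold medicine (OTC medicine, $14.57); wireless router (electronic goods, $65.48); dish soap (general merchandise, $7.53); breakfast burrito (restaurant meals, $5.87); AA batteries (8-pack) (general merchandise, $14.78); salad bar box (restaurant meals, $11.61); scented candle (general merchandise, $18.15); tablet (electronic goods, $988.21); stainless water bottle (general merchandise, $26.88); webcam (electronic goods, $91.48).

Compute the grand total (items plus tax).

$1506.83

Mechanical keyboard $178.44: electronic goods, $110.00 or more → 6.5% → $11.60
Cold medicine $14.57: OTC medicine → 5.75% → $0.84
Wireless router $65.48: electronic goods, under $110.00 → 0% → $0.00
Dish soap $7.53: general merchandise → 9% → $0.68
Breakfast burrito $5.87: restaurant meals → 6.25% → $0.37
AA batteries (8-pack) $14.78: general merchandise → 9% → $1.33
Salad bar box $11.61: restaurant meals → 6.25% → $0.73
Scented candle $18.15: general merchandise → 9% → $1.63
Tablet $988.21: electronic goods, $110.00 or more → 6.5% → $64.23
Stainless water bottle $26.88: general merchandise → 9% → $2.42
Webcam $91.48: electronic goods, under $110.00 → 0% → $0.00
Subtotal = $1423.00; tax = $83.83; total due = $1506.83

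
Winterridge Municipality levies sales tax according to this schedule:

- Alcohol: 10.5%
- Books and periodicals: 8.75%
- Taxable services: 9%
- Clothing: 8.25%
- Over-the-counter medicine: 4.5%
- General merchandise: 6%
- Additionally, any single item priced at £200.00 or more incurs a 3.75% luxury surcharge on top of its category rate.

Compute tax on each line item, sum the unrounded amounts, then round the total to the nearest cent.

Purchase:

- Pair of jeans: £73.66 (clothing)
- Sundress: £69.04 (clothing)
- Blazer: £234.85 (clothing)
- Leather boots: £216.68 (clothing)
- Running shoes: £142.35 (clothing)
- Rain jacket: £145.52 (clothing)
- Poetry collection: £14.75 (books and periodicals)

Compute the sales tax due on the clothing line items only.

£89.71

Pair of jeans £73.66: clothing → 8.25% → £6.07695
Sundress £69.04: clothing → 8.25% → £5.6958
Blazer £234.85: clothing → 8.25% + 3.75% surcharge = 12% → £28.182
Leather boots £216.68: clothing → 8.25% + 3.75% surcharge = 12% → £26.0016
Running shoes £142.35: clothing → 8.25% → £11.743875
Rain jacket £145.52: clothing → 8.25% → £12.0054
Tax on clothing: unrounded sum = £89.705625 → £89.71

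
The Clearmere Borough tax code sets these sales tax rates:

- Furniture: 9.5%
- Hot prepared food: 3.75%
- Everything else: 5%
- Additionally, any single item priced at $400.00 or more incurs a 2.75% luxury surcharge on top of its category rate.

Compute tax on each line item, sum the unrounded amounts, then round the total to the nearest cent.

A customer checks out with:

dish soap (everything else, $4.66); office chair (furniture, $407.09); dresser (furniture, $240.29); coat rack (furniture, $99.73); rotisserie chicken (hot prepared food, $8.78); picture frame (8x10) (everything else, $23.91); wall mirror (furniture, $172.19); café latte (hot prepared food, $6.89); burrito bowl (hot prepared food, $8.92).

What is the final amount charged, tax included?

$1073.34

Dish soap $4.66: everything else → 5% → $0.233
Office chair $407.09: furniture → 9.5% + 2.75% surcharge = 12.25% → $49.868525
Dresser $240.29: furniture → 9.5% → $22.82755
Coat rack $99.73: furniture → 9.5% → $9.47435
Rotisserie chicken $8.78: hot prepared food → 3.75% → $0.32925
Picture frame (8x10) $23.91: everything else → 5% → $1.1955
Wall mirror $172.19: furniture → 9.5% → $16.35805
Café latte $6.89: hot prepared food → 3.75% → $0.258375
Burrito bowl $8.92: hot prepared food → 3.75% → $0.3345
Subtotal = $972.46; unrounded tax = $100.8791 → $100.88; total due = $1073.34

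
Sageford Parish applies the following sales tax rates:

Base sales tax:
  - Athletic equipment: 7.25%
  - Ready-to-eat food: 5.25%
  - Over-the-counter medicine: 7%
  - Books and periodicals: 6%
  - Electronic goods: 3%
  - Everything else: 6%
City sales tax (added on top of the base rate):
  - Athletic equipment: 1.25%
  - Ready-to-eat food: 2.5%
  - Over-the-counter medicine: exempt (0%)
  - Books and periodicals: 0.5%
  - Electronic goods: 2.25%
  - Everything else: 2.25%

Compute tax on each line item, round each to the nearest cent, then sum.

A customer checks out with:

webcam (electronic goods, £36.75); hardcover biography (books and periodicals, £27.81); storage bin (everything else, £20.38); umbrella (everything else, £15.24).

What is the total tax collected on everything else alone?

£2.94

Storage bin £20.38: everything else → 6% + 2.25% city = 8.25% → £1.68
Umbrella £15.24: everything else → 6% + 2.25% city = 8.25% → £1.26
Tax on everything else = £1.68 + £1.26 = £2.94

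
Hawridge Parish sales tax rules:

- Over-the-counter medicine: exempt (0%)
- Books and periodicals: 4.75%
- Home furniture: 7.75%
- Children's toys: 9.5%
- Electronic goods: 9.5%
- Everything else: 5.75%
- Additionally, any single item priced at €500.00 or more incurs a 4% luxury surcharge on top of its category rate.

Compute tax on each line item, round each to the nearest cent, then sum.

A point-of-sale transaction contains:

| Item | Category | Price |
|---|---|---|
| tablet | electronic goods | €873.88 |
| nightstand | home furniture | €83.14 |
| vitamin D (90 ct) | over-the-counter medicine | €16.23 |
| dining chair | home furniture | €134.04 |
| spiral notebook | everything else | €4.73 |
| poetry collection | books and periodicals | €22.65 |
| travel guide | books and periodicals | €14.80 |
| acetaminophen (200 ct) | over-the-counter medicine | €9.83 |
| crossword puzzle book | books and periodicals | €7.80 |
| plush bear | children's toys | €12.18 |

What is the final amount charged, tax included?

Tablet €873.88: electronic goods → 9.5% + 4% surcharge = 13.5% → €117.97
Nightstand €83.14: home furniture → 7.75% → €6.44
Vitamin D (90 ct) €16.23: over-the-counter medicine → 0% → €0.00
Dining chair €134.04: home furniture → 7.75% → €10.39
Spiral notebook €4.73: everything else → 5.75% → €0.27
Poetry collection €22.65: books and periodicals → 4.75% → €1.08
Travel guide €14.80: books and periodicals → 4.75% → €0.70
Acetaminophen (200 ct) €9.83: over-the-counter medicine → 0% → €0.00
Crossword puzzle book €7.80: books and periodicals → 4.75% → €0.37
Plush bear €12.18: children's toys → 9.5% → €1.16
Subtotal = €1179.28; tax = €138.38; total due = €1317.66

€1317.66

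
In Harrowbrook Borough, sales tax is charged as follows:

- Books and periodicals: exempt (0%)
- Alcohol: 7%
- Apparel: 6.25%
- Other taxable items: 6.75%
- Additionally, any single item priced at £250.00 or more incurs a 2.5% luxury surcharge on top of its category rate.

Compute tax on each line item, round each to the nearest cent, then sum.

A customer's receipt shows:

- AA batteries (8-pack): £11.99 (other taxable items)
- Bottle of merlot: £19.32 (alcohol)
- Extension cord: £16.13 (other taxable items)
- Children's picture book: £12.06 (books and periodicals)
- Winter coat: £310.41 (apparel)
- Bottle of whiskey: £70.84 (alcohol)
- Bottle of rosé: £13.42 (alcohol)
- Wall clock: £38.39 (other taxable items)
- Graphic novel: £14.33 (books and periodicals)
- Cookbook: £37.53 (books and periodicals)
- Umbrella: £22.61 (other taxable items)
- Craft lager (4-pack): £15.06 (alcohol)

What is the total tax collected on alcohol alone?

£8.30

Bottle of merlot £19.32: alcohol → 7% → £1.35
Bottle of whiskey £70.84: alcohol → 7% → £4.96
Bottle of rosé £13.42: alcohol → 7% → £0.94
Craft lager (4-pack) £15.06: alcohol → 7% → £1.05
Tax on alcohol = £1.35 + £4.96 + £0.94 + £1.05 = £8.30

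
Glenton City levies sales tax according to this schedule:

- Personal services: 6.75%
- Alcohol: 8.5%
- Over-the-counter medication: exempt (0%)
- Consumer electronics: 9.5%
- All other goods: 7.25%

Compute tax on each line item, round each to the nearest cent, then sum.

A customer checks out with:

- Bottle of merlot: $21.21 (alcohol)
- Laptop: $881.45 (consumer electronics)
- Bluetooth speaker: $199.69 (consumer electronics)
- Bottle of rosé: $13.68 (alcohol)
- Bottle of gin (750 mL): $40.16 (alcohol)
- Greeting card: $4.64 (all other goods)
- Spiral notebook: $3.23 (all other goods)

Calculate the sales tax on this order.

$109.65

Bottle of merlot $21.21: alcohol → 8.5% → $1.80
Laptop $881.45: consumer electronics → 9.5% → $83.74
Bluetooth speaker $199.69: consumer electronics → 9.5% → $18.97
Bottle of rosé $13.68: alcohol → 8.5% → $1.16
Bottle of gin (750 mL) $40.16: alcohol → 8.5% → $3.41
Greeting card $4.64: all other goods → 7.25% → $0.34
Spiral notebook $3.23: all other goods → 7.25% → $0.23
Total tax = $1.80 + $83.74 + $18.97 + $1.16 + $3.41 + $0.34 + $0.23 = $109.65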